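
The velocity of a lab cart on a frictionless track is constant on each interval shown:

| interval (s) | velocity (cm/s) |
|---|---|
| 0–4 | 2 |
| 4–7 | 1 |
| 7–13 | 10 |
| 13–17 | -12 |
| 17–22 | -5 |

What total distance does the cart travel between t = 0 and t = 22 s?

Distance (not displacement) is the total path length: add the absolute areas under v-t.
0–4 s: |2| × 4 = 8 cm
4–7 s: |1| × 3 = 3 cm
7–13 s: |10| × 6 = 60 cm
13–17 s: |-12| × 4 = 48 cm
17–22 s: |-5| × 5 = 25 cm
Total distance = 144 cm

144 cm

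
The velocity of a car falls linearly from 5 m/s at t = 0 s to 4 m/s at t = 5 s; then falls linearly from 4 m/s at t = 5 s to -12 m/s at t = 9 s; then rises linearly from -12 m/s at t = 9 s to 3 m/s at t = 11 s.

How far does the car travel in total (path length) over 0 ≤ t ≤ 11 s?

52.7 m

Distance (not displacement) is the total path length: add the absolute areas under v-t.
0–5 s: |½(5 + 4)(5)| = 22.5 m
5–9 s: v = 0 at t = 6 s; triangle areas 2 + 18 = 20 m
9–11 s: v = 0 at t = 10.6 s; triangle areas 9.6 + 0.6 = 10.2 m
Total distance = 52.7 m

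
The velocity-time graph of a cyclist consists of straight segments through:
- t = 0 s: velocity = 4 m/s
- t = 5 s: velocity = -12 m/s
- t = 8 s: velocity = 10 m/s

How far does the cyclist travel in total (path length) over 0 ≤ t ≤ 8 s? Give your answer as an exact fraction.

458/11 m

Distance (not displacement) is the total path length: add the absolute areas under v-t.
0–5 s: v = 0 at t = 1.25 s; triangle areas 2.5 + 22.5 = 25 m
5–8 s: v = 0 at t = 73/11 s; triangle areas 108/11 + 75/11 = 183/11 m
Total distance = 458/11 m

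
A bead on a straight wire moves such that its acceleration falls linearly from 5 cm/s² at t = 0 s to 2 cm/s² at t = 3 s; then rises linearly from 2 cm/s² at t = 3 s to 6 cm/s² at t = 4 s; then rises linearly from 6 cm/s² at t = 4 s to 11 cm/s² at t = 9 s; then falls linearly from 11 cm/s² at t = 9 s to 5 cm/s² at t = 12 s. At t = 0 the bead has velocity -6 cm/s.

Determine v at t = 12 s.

Δv equals the area under the a-t graph; then v = v₀ + Δv.
0–3 s: ½(5 + 2)(3) = 10.5 cm/s
3–4 s: ½(2 + 6)(1) = 4 cm/s
4–9 s: ½(6 + 11)(5) = 42.5 cm/s
9–12 s: ½(11 + 5)(3) = 24 cm/s
Δv = 81 cm/s, so v(12) = -6 + (81) = 75 cm/s.

75 cm/s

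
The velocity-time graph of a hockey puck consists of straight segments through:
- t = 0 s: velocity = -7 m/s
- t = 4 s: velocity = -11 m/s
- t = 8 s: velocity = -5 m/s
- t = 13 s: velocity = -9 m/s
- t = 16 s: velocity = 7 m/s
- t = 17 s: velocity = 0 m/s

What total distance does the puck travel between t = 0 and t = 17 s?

118.6875 m

Distance (not displacement) is the total path length: add the absolute areas under v-t.
0–4 s: |½(-7 + -11)(4)| = 36 m
4–8 s: |½(-11 + -5)(4)| = 32 m
8–13 s: |½(-5 + -9)(5)| = 35 m
13–16 s: v = 0 at t = 14.6875 s; triangle areas 7.59375 + 4.59375 = 12.1875 m
16–17 s: |½(7 + 0)(1)| = 3.5 m
Total distance = 118.6875 m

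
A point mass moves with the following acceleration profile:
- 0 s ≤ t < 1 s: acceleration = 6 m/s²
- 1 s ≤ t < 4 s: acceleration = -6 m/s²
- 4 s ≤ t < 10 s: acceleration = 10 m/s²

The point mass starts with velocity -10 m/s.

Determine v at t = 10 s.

Δv equals the area under the a-t graph; then v = v₀ + Δv.
0–1 s: 6 × 1 = 6 m/s
1–4 s: -6 × 3 = -18 m/s
4–10 s: 10 × 6 = 60 m/s
Δv = 48 m/s, so v(10) = -10 + (48) = 38 m/s.

38 m/s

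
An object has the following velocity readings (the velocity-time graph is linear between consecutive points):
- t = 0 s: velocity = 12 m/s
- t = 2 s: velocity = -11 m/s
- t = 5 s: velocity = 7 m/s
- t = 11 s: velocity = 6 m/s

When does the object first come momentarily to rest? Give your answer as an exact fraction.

t = 24/23 s

v changes sign on 0–2 s (from 12 to -11); the graph is linear there, so v = 0 at t = 0 + (-12)·(2 − 0)/(-11 − 12) = 24/23 s.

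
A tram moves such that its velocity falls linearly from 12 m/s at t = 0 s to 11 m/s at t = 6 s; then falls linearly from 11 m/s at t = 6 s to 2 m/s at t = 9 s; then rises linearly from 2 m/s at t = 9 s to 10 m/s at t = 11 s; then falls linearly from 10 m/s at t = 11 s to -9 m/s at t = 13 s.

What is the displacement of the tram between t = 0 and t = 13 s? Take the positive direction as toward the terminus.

101.5 m

Displacement is the signed area under the v-t curve.
0–6 s: ½(12 + 11)(6) = 69 m
6–9 s: ½(11 + 2)(3) = 19.5 m
9–11 s: ½(2 + 10)(2) = 12 m
11–13 s: ½(10 + -9)(2) = 1 m
Net displacement = 101.5 m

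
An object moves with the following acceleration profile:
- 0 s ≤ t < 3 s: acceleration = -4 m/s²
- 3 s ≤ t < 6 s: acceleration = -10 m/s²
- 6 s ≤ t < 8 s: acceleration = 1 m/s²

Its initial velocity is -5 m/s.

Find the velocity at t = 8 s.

Δv equals the area under the a-t graph; then v = v₀ + Δv.
0–3 s: -4 × 3 = -12 m/s
3–6 s: -10 × 3 = -30 m/s
6–8 s: 1 × 2 = 2 m/s
Δv = -40 m/s, so v(8) = -5 + (-40) = -45 m/s.

-45 m/s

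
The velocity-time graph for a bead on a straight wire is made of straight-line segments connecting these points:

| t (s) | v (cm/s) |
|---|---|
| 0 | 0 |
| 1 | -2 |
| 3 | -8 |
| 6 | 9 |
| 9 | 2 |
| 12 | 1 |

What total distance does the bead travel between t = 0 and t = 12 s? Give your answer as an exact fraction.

Total distance travelled is ∫|v| dt — sum the magnitudes of each area piece.
0–1 s: |½(0 + -2)(1)| = 1 cm
1–3 s: |½(-2 + -8)(2)| = 10 cm
3–6 s: v = 0 at t = 75/17 s; triangle areas 96/17 + 243/34 = 435/34 cm
6–9 s: |½(9 + 2)(3)| = 16.5 cm
9–12 s: |½(2 + 1)(3)| = 4.5 cm
Total distance = 1523/34 cm

1523/34 cm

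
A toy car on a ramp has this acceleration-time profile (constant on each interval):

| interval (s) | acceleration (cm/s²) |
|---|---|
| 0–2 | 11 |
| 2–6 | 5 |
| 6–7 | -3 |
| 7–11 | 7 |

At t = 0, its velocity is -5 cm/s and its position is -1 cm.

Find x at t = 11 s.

On each constant-a segment, Δv = aΔt and Δx = v₀Δt + ½aΔt²; chain segment to segment.
0–2 s: v starts -5 cm/s; Δx = -5·2 + ½·11·2² = 12 cm; v ends 17 cm/s.
2–6 s: v starts 17 cm/s; Δx = 17·4 + ½·5·4² = 108 cm; v ends 37 cm/s.
6–7 s: v starts 37 cm/s; Δx = 37·1 + ½·-3·1² = 35.5 cm; v ends 34 cm/s.
7–11 s: v starts 34 cm/s; Δx = 34·4 + ½·7·4² = 192 cm; v ends 62 cm/s.
x(11) = -1 + Σ Δx = 346.5 cm.

346.5 cm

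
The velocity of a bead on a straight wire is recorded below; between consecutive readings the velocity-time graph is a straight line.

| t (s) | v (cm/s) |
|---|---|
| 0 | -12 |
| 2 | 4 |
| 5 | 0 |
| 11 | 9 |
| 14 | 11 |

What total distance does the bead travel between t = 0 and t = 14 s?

Distance (not displacement) is the total path length: add the absolute areas under v-t.
0–2 s: v = 0 at t = 1.5 s; triangle areas 9 + 1 = 10 cm
2–5 s: |½(4 + 0)(3)| = 6 cm
5–11 s: |½(0 + 9)(6)| = 27 cm
11–14 s: |½(9 + 11)(3)| = 30 cm
Total distance = 73 cm

73 cm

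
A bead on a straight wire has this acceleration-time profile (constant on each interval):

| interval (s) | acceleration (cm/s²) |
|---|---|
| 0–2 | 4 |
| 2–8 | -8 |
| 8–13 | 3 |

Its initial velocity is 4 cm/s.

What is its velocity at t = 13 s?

-21 cm/s

Δv equals the area under the a-t graph; then v = v₀ + Δv.
0–2 s: 4 × 2 = 8 cm/s
2–8 s: -8 × 6 = -48 cm/s
8–13 s: 3 × 5 = 15 cm/s
Δv = -25 cm/s, so v(13) = 4 + (-25) = -21 cm/s.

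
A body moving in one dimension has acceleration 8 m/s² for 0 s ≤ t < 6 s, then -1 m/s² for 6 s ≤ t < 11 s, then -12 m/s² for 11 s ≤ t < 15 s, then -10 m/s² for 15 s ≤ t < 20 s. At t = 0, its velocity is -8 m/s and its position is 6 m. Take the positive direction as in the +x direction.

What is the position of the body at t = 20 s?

143.5 m

On each constant-a segment, Δv = aΔt and Δx = v₀Δt + ½aΔt²; chain segment to segment.
0–6 s: v starts -8 m/s; Δx = -8·6 + ½·8·6² = 96 m; v ends 40 m/s.
6–11 s: v starts 40 m/s; Δx = 40·5 + ½·-1·5² = 187.5 m; v ends 35 m/s.
11–15 s: v starts 35 m/s; Δx = 35·4 + ½·-12·4² = 44 m; v ends -13 m/s.
15–20 s: v starts -13 m/s; Δx = -13·5 + ½·-10·5² = -190 m; v ends -63 m/s.
x(20) = 6 + Σ Δx = 143.5 m.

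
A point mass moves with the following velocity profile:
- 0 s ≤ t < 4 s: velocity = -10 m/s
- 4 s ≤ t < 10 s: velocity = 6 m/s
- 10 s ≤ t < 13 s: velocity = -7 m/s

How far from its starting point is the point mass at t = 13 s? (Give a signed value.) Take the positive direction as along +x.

Displacement is the signed area under the v-t curve.
0–4 s: -10 × 4 = -40 m
4–10 s: 6 × 6 = 36 m
10–13 s: -7 × 3 = -21 m
Net displacement = -25 m

-25 m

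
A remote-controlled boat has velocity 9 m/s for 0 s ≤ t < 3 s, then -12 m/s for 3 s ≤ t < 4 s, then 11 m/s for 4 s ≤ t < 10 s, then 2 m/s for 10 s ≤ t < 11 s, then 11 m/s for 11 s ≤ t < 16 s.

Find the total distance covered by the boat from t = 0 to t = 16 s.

Total distance travelled is ∫|v| dt — sum the magnitudes of each area piece.
0–3 s: |9| × 3 = 27 m
3–4 s: |-12| × 1 = 12 m
4–10 s: |11| × 6 = 66 m
10–11 s: |2| × 1 = 2 m
11–16 s: |11| × 5 = 55 m
Total distance = 162 m

162 m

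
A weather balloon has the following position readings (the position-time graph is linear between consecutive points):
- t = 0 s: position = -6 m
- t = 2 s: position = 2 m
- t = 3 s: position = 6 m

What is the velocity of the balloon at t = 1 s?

4 m/s

Velocity is the slope of the x-t graph on 0–2 s: (2 − -6)/(2 − 0) = 4 m/s.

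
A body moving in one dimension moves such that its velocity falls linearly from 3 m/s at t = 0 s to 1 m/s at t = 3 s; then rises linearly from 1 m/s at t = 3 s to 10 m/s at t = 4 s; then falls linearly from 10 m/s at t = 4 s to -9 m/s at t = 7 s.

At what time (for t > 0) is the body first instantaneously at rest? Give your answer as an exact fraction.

v changes sign on 4–7 s (from 10 to -9); the graph is linear there, so v = 0 at t = 4 + (-10)·(7 − 4)/(-9 − 10) = 106/19 s.

t = 106/19 s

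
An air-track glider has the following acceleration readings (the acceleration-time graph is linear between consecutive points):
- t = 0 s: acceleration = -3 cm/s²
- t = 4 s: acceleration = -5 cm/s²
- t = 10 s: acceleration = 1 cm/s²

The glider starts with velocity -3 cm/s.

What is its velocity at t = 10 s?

-31 cm/s

Δv equals the area under the a-t graph; then v = v₀ + Δv.
0–4 s: ½(-3 + -5)(4) = -16 cm/s
4–10 s: ½(-5 + 1)(6) = -12 cm/s
Δv = -28 cm/s, so v(10) = -3 + (-28) = -31 cm/s.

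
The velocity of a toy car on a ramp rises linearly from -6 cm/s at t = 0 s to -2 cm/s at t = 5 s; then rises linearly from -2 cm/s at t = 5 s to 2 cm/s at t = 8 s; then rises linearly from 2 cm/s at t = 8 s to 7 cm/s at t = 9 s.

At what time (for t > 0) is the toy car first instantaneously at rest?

v changes sign on 5–8 s (from -2 to 2); the graph is linear there, so v = 0 at t = 5 + (2)·(8 − 5)/(2 − -2) = 6.5 s.

t = 6.5 s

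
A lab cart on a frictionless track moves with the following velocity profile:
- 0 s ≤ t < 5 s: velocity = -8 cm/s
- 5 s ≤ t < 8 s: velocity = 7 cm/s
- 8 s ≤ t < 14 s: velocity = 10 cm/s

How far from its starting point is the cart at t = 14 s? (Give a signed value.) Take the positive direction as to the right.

41 cm

Net displacement equals the area under the velocity-time graph (areas below the axis count negative).
0–5 s: -8 × 5 = -40 cm
5–8 s: 7 × 3 = 21 cm
8–14 s: 10 × 6 = 60 cm
Net displacement = 41 cm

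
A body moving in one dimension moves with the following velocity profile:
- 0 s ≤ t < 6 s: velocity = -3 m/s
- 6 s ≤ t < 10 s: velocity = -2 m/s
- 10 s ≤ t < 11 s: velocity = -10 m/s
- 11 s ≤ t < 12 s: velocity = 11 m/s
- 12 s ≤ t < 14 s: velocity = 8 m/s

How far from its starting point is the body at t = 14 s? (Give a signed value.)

-9 m

Net displacement equals the area under the velocity-time graph (areas below the axis count negative).
0–6 s: -3 × 6 = -18 m
6–10 s: -2 × 4 = -8 m
10–11 s: -10 × 1 = -10 m
11–12 s: 11 × 1 = 11 m
12–14 s: 8 × 2 = 16 m
Net displacement = -9 m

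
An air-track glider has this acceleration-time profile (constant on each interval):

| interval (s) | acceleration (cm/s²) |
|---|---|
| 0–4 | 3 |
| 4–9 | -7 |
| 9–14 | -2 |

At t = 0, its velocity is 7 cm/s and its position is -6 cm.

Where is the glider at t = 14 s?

On each constant-a segment, Δv = aΔt and Δx = v₀Δt + ½aΔt²; chain segment to segment.
0–4 s: v starts 7 cm/s; Δx = 7·4 + ½·3·4² = 52 cm; v ends 19 cm/s.
4–9 s: v starts 19 cm/s; Δx = 19·5 + ½·-7·5² = 7.5 cm; v ends -16 cm/s.
9–14 s: v starts -16 cm/s; Δx = -16·5 + ½·-2·5² = -105 cm; v ends -26 cm/s.
x(14) = -6 + Σ Δx = -51.5 cm.

-51.5 cm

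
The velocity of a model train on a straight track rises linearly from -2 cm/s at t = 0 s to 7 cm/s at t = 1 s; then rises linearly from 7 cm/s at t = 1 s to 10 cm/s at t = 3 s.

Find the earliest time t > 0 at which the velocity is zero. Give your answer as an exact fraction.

t = 2/9 s

v changes sign on 0–1 s (from -2 to 7); the graph is linear there, so v = 0 at t = 0 + (2)·(1 − 0)/(7 − -2) = 2/9 s.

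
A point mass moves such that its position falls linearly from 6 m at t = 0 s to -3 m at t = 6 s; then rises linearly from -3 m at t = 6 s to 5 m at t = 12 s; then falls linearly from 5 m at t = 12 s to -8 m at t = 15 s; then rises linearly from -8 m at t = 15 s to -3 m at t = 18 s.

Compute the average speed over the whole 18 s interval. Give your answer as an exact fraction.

35/18 m/s

Average speed = (total path length)/(elapsed time); on a piecewise-linear x-t graph the path length is Σ|Δx|.
0–6 s: |Δx| = |-3 − 6| = 9 m
6–12 s: |Δx| = |5 − -3| = 8 m
12–15 s: |Δx| = |-8 − 5| = 13 m
15–18 s: |Δx| = |-3 − -8| = 5 m
Total path = 35 m; average speed = 35/18 = 35/18 m/s.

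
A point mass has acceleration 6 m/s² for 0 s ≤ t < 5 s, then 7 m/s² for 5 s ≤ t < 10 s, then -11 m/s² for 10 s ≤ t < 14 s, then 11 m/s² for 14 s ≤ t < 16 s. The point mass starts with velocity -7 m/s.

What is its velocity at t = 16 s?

Δv equals the area under the a-t graph; then v = v₀ + Δv.
0–5 s: 6 × 5 = 30 m/s
5–10 s: 7 × 5 = 35 m/s
10–14 s: -11 × 4 = -44 m/s
14–16 s: 11 × 2 = 22 m/s
Δv = 43 m/s, so v(16) = -7 + (43) = 36 m/s.

36 m/s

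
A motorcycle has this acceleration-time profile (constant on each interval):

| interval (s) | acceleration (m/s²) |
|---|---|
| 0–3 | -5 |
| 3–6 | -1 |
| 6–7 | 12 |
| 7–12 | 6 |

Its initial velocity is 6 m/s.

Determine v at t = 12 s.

30 m/s

Δv equals the area under the a-t graph; then v = v₀ + Δv.
0–3 s: -5 × 3 = -15 m/s
3–6 s: -1 × 3 = -3 m/s
6–7 s: 12 × 1 = 12 m/s
7–12 s: 6 × 5 = 30 m/s
Δv = 24 m/s, so v(12) = 6 + (24) = 30 m/s.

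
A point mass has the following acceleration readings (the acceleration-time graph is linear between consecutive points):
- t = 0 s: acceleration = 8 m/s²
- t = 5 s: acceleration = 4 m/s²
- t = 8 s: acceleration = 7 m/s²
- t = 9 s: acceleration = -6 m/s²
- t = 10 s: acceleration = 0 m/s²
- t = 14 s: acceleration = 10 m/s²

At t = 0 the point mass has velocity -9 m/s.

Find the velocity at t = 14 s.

Δv equals the area under the a-t graph; then v = v₀ + Δv.
0–5 s: ½(8 + 4)(5) = 30 m/s
5–8 s: ½(4 + 7)(3) = 16.5 m/s
8–9 s: ½(7 + -6)(1) = 0.5 m/s
9–10 s: ½(-6 + 0)(1) = -3 m/s
10–14 s: ½(0 + 10)(4) = 20 m/s
Δv = 64 m/s, so v(14) = -9 + (64) = 55 m/s.

55 m/s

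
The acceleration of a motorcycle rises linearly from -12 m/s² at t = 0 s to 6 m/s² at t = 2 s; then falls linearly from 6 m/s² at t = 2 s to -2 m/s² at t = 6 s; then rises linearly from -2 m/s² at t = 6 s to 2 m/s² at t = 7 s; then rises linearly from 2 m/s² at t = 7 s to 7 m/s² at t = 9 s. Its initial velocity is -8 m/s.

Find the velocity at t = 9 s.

Δv equals the area under the a-t graph; then v = v₀ + Δv.
0–2 s: ½(-12 + 6)(2) = -6 m/s
2–6 s: ½(6 + -2)(4) = 8 m/s
6–7 s: ½(-2 + 2)(1) = 0 m/s
7–9 s: ½(2 + 7)(2) = 9 m/s
Δv = 11 m/s, so v(9) = -8 + (11) = 3 m/s.

3 m/s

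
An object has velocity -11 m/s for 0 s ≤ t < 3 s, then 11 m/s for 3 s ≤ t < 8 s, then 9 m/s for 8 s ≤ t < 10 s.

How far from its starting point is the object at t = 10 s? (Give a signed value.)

Net displacement equals the area under the velocity-time graph (areas below the axis count negative).
0–3 s: -11 × 3 = -33 m
3–8 s: 11 × 5 = 55 m
8–10 s: 9 × 2 = 18 m
Net displacement = 40 m

40 m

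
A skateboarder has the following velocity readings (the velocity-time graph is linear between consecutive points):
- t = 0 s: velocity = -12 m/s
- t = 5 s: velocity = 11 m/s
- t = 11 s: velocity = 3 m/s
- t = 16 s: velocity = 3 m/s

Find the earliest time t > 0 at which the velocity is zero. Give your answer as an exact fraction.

v changes sign on 0–5 s (from -12 to 11); the graph is linear there, so v = 0 at t = 0 + (12)·(5 − 0)/(11 − -12) = 60/23 s.

t = 60/23 s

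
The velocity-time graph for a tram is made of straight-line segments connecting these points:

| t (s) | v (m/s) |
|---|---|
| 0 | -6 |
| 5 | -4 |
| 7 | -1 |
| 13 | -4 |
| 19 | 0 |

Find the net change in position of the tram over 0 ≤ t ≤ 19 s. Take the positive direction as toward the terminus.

-57 m

Net displacement equals the area under the velocity-time graph (areas below the axis count negative).
0–5 s: ½(-6 + -4)(5) = -25 m
5–7 s: ½(-4 + -1)(2) = -5 m
7–13 s: ½(-1 + -4)(6) = -15 m
13–19 s: ½(-4 + 0)(6) = -12 m
Net displacement = -57 m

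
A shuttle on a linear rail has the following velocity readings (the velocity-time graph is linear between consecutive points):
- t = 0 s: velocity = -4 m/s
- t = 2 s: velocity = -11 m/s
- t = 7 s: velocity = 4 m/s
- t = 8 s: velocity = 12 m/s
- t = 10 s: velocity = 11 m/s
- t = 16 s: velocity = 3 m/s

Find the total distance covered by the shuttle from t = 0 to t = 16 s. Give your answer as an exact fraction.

665/6 m

Total distance travelled is ∫|v| dt — sum the magnitudes of each area piece.
0–2 s: |½(-4 + -11)(2)| = 15 m
2–7 s: v = 0 at t = 17/3 s; triangle areas 121/6 + 8/3 = 137/6 m
7–8 s: |½(4 + 12)(1)| = 8 m
8–10 s: |½(12 + 11)(2)| = 23 m
10–16 s: |½(11 + 3)(6)| = 42 m
Total distance = 665/6 m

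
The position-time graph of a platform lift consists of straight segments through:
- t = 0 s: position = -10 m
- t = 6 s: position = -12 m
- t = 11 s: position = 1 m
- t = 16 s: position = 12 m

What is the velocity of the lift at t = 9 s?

2.6 m/s

Velocity is the slope of the x-t graph on 6–11 s: (1 − -12)/(11 − 6) = 2.6 m/s.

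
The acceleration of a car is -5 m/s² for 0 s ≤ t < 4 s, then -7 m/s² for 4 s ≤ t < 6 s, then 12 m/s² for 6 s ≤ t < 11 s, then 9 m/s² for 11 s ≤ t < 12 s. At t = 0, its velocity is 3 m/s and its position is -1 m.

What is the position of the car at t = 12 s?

-48.5 m

On each constant-a segment, Δv = aΔt and Δx = v₀Δt + ½aΔt²; chain segment to segment.
0–4 s: v starts 3 m/s; Δx = 3·4 + ½·-5·4² = -28 m; v ends -17 m/s.
4–6 s: v starts -17 m/s; Δx = -17·2 + ½·-7·2² = -48 m; v ends -31 m/s.
6–11 s: v starts -31 m/s; Δx = -31·5 + ½·12·5² = -5 m; v ends 29 m/s.
11–12 s: v starts 29 m/s; Δx = 29·1 + ½·9·1² = 33.5 m; v ends 38 m/s.
x(12) = -1 + Σ Δx = -48.5 m.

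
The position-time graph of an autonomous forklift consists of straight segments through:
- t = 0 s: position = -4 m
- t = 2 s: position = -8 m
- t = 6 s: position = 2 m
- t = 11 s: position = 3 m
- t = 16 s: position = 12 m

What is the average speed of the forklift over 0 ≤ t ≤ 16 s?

Average speed = (total path length)/(elapsed time); on a piecewise-linear x-t graph the path length is Σ|Δx|.
0–2 s: |Δx| = |-8 − -4| = 4 m
2–6 s: |Δx| = |2 − -8| = 10 m
6–11 s: |Δx| = |3 − 2| = 1 m
11–16 s: |Δx| = |12 − 3| = 9 m
Total path = 24 m; average speed = 24/16 = 1.5 m/s.

1.5 m/s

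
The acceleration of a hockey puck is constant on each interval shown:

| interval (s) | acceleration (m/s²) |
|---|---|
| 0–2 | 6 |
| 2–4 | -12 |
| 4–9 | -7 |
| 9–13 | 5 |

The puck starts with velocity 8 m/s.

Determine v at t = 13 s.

Δv equals the area under the a-t graph; then v = v₀ + Δv.
0–2 s: 6 × 2 = 12 m/s
2–4 s: -12 × 2 = -24 m/s
4–9 s: -7 × 5 = -35 m/s
9–13 s: 5 × 4 = 20 m/s
Δv = -27 m/s, so v(13) = 8 + (-27) = -19 m/s.

-19 m/s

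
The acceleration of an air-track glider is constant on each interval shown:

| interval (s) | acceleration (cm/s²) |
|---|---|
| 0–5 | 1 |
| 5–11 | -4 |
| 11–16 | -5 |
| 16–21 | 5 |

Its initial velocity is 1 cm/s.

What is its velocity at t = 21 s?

-18 cm/s

Δv equals the area under the a-t graph; then v = v₀ + Δv.
0–5 s: 1 × 5 = 5 cm/s
5–11 s: -4 × 6 = -24 cm/s
11–16 s: -5 × 5 = -25 cm/s
16–21 s: 5 × 5 = 25 cm/s
Δv = -19 cm/s, so v(21) = 1 + (-19) = -18 cm/s.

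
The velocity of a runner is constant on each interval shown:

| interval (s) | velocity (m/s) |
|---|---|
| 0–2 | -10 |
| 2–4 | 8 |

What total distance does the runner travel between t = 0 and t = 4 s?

Total distance travelled is ∫|v| dt — sum the magnitudes of each area piece.
0–2 s: |-10| × 2 = 20 m
2–4 s: |8| × 2 = 16 m
Total distance = 36 m

36 m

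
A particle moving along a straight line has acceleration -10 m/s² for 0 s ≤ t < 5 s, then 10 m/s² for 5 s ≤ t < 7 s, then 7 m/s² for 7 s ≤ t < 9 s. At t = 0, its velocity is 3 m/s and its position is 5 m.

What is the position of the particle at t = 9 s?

On each constant-a segment, Δv = aΔt and Δx = v₀Δt + ½aΔt²; chain segment to segment.
0–5 s: v starts 3 m/s; Δx = 3·5 + ½·-10·5² = -110 m; v ends -47 m/s.
5–7 s: v starts -47 m/s; Δx = -47·2 + ½·10·2² = -74 m; v ends -27 m/s.
7–9 s: v starts -27 m/s; Δx = -27·2 + ½·7·2² = -40 m; v ends -13 m/s.
x(9) = 5 + Σ Δx = -219 m.

-219 m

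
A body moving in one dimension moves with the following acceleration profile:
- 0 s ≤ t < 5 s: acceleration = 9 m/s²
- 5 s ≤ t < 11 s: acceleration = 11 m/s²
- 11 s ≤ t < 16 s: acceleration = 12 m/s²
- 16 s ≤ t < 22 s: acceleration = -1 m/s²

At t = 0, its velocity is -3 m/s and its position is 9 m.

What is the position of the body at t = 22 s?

2236.5 m

On each constant-a segment, Δv = aΔt and Δx = v₀Δt + ½aΔt²; chain segment to segment.
0–5 s: v starts -3 m/s; Δx = -3·5 + ½·9·5² = 97.5 m; v ends 42 m/s.
5–11 s: v starts 42 m/s; Δx = 42·6 + ½·11·6² = 450 m; v ends 108 m/s.
11–16 s: v starts 108 m/s; Δx = 108·5 + ½·12·5² = 690 m; v ends 168 m/s.
16–22 s: v starts 168 m/s; Δx = 168·6 + ½·-1·6² = 990 m; v ends 162 m/s.
x(22) = 9 + Σ Δx = 2236.5 m.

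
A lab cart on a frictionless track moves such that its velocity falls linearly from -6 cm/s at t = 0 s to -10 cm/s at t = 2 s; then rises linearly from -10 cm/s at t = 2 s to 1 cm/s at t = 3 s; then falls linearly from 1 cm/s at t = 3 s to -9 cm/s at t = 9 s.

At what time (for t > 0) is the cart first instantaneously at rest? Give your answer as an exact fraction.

t = 32/11 s

v changes sign on 2–3 s (from -10 to 1); the graph is linear there, so v = 0 at t = 2 + (10)·(3 − 2)/(1 − -10) = 32/11 s.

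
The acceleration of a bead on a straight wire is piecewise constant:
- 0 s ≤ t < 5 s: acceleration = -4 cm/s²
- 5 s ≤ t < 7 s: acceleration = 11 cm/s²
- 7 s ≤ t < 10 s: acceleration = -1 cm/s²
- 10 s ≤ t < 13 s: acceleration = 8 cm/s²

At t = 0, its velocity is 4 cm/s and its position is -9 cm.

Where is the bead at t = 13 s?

On each constant-a segment, Δv = aΔt and Δx = v₀Δt + ½aΔt²; chain segment to segment.
0–5 s: v starts 4 cm/s; Δx = 4·5 + ½·-4·5² = -30 cm; v ends -16 cm/s.
5–7 s: v starts -16 cm/s; Δx = -16·2 + ½·11·2² = -10 cm; v ends 6 cm/s.
7–10 s: v starts 6 cm/s; Δx = 6·3 + ½·-1·3² = 13.5 cm; v ends 3 cm/s.
10–13 s: v starts 3 cm/s; Δx = 3·3 + ½·8·3² = 45 cm; v ends 27 cm/s.
x(13) = -9 + Σ Δx = 9.5 cm.

9.5 cm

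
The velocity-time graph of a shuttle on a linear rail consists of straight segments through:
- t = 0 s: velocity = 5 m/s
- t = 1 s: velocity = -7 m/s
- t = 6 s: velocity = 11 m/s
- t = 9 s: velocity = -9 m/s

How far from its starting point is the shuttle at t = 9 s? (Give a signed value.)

Net displacement equals the area under the velocity-time graph (areas below the axis count negative).
0–1 s: ½(5 + -7)(1) = -1 m
1–6 s: ½(-7 + 11)(5) = 10 m
6–9 s: ½(11 + -9)(3) = 3 m
Net displacement = 12 m

12 m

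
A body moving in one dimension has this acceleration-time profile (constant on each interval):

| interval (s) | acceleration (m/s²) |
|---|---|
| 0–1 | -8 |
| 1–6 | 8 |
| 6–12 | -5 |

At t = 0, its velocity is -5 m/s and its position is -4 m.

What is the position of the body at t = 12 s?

94 m

On each constant-a segment, Δv = aΔt and Δx = v₀Δt + ½aΔt²; chain segment to segment.
0–1 s: v starts -5 m/s; Δx = -5·1 + ½·-8·1² = -9 m; v ends -13 m/s.
1–6 s: v starts -13 m/s; Δx = -13·5 + ½·8·5² = 35 m; v ends 27 m/s.
6–12 s: v starts 27 m/s; Δx = 27·6 + ½·-5·6² = 72 m; v ends -3 m/s.
x(12) = -4 + Σ Δx = 94 m.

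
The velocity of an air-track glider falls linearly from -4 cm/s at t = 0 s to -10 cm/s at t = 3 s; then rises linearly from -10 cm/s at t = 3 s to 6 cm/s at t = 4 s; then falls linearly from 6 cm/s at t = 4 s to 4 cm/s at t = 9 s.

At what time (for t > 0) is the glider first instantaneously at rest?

v changes sign on 3–4 s (from -10 to 6); the graph is linear there, so v = 0 at t = 3 + (10)·(4 − 3)/(6 − -10) = 3.625 s.

t = 3.625 s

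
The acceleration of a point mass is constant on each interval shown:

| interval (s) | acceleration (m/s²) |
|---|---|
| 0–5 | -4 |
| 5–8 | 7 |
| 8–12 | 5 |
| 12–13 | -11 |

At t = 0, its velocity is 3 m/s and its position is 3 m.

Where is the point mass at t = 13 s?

23 m

On each constant-a segment, Δv = aΔt and Δx = v₀Δt + ½aΔt²; chain segment to segment.
0–5 s: v starts 3 m/s; Δx = 3·5 + ½·-4·5² = -35 m; v ends -17 m/s.
5–8 s: v starts -17 m/s; Δx = -17·3 + ½·7·3² = -19.5 m; v ends 4 m/s.
8–12 s: v starts 4 m/s; Δx = 4·4 + ½·5·4² = 56 m; v ends 24 m/s.
12–13 s: v starts 24 m/s; Δx = 24·1 + ½·-11·1² = 18.5 m; v ends 13 m/s.
x(13) = 3 + Σ Δx = 23 m.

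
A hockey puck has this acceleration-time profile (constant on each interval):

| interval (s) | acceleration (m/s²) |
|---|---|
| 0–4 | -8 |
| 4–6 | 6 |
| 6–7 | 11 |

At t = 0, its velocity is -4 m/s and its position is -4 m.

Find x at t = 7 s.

On each constant-a segment, Δv = aΔt and Δx = v₀Δt + ½aΔt²; chain segment to segment.
0–4 s: v starts -4 m/s; Δx = -4·4 + ½·-8·4² = -80 m; v ends -36 m/s.
4–6 s: v starts -36 m/s; Δx = -36·2 + ½·6·2² = -60 m; v ends -24 m/s.
6–7 s: v starts -24 m/s; Δx = -24·1 + ½·11·1² = -18.5 m; v ends -13 m/s.
x(7) = -4 + Σ Δx = -162.5 m.

-162.5 m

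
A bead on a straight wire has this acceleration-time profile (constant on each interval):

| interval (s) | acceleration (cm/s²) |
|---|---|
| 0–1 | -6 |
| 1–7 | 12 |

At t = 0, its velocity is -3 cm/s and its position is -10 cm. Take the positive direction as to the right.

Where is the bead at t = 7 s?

On each constant-a segment, Δv = aΔt and Δx = v₀Δt + ½aΔt²; chain segment to segment.
0–1 s: v starts -3 cm/s; Δx = -3·1 + ½·-6·1² = -6 cm; v ends -9 cm/s.
1–7 s: v starts -9 cm/s; Δx = -9·6 + ½·12·6² = 162 cm; v ends 63 cm/s.
x(7) = -10 + Σ Δx = 146 cm.

146 cm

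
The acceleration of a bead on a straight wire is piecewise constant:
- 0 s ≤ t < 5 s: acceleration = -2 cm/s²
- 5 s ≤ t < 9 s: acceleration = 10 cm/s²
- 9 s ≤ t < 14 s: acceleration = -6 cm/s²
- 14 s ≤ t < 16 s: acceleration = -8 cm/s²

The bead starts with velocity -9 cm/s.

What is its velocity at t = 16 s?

-25 cm/s

Δv equals the area under the a-t graph; then v = v₀ + Δv.
0–5 s: -2 × 5 = -10 cm/s
5–9 s: 10 × 4 = 40 cm/s
9–14 s: -6 × 5 = -30 cm/s
14–16 s: -8 × 2 = -16 cm/s
Δv = -16 cm/s, so v(16) = -9 + (-16) = -25 cm/s.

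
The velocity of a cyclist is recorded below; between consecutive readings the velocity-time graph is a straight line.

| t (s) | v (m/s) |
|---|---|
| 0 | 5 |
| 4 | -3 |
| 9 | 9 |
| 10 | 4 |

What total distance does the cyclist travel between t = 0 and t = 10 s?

33.75 m

Distance (not displacement) is the total path length: add the absolute areas under v-t.
0–4 s: v = 0 at t = 2.5 s; triangle areas 6.25 + 2.25 = 8.5 m
4–9 s: v = 0 at t = 5.25 s; triangle areas 1.875 + 16.875 = 18.75 m
9–10 s: |½(9 + 4)(1)| = 6.5 m
Total distance = 33.75 m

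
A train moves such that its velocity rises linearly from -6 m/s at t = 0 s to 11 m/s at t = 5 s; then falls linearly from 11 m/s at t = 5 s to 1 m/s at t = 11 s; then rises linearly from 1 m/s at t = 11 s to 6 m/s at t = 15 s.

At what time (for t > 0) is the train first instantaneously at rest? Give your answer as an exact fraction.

t = 30/17 s

v changes sign on 0–5 s (from -6 to 11); the graph is linear there, so v = 0 at t = 0 + (6)·(5 − 0)/(11 − -6) = 30/17 s.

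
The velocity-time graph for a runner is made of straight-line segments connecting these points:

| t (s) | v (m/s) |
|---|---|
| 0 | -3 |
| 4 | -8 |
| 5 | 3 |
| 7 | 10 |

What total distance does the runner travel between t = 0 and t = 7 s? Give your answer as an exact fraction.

843/22 m

Total distance travelled is ∫|v| dt — sum the magnitudes of each area piece.
0–4 s: |½(-3 + -8)(4)| = 22 m
4–5 s: v = 0 at t = 52/11 s; triangle areas 32/11 + 9/22 = 73/22 m
5–7 s: |½(3 + 10)(2)| = 13 m
Total distance = 843/22 m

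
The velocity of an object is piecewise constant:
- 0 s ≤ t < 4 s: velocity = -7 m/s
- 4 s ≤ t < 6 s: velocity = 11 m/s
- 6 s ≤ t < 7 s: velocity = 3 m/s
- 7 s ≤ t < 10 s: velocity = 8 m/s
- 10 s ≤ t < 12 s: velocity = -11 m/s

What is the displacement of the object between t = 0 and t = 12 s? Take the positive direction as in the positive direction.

-1 m

Net displacement equals the area under the velocity-time graph (areas below the axis count negative).
0–4 s: -7 × 4 = -28 m
4–6 s: 11 × 2 = 22 m
6–7 s: 3 × 1 = 3 m
7–10 s: 8 × 3 = 24 m
10–12 s: -11 × 2 = -22 m
Net displacement = -1 m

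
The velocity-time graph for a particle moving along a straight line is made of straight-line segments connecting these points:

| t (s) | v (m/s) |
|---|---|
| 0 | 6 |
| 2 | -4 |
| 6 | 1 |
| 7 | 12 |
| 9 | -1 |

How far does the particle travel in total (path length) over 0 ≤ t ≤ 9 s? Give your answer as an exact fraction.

771/26 m

Total distance travelled is ∫|v| dt — sum the magnitudes of each area piece.
0–2 s: v = 0 at t = 1.2 s; triangle areas 3.6 + 1.6 = 5.2 m
2–6 s: v = 0 at t = 5.2 s; triangle areas 6.4 + 0.4 = 6.8 m
6–7 s: |½(1 + 12)(1)| = 6.5 m
7–9 s: v = 0 at t = 115/13 s; triangle areas 144/13 + 1/13 = 145/13 m
Total distance = 771/26 m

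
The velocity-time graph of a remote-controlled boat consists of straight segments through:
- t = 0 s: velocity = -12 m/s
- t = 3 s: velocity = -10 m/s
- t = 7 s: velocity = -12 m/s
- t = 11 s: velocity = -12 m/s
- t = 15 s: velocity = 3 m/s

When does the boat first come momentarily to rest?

t = 14.2 s

v changes sign on 11–15 s (from -12 to 3); the graph is linear there, so v = 0 at t = 11 + (12)·(15 − 11)/(3 − -12) = 14.2 s.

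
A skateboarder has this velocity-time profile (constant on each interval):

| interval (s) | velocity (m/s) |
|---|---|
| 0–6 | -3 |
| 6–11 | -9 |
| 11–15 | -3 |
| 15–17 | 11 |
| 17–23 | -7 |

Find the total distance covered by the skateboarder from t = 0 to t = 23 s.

139 m

Distance (not displacement) is the total path length: add the absolute areas under v-t.
0–6 s: |-3| × 6 = 18 m
6–11 s: |-9| × 5 = 45 m
11–15 s: |-3| × 4 = 12 m
15–17 s: |11| × 2 = 22 m
17–23 s: |-7| × 6 = 42 m
Total distance = 139 m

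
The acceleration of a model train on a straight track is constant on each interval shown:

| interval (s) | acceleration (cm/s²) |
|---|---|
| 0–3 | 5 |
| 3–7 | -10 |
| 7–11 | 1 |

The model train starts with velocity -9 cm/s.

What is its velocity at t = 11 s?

Δv equals the area under the a-t graph; then v = v₀ + Δv.
0–3 s: 5 × 3 = 15 cm/s
3–7 s: -10 × 4 = -40 cm/s
7–11 s: 1 × 4 = 4 cm/s
Δv = -21 cm/s, so v(11) = -9 + (-21) = -30 cm/s.

-30 cm/s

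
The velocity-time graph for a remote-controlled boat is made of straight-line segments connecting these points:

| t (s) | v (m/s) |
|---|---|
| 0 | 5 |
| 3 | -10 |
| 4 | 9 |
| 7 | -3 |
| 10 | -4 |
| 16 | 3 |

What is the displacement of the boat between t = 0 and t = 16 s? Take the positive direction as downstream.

Displacement is the signed area under the v-t curve.
0–3 s: ½(5 + -10)(3) = -7.5 m
3–4 s: ½(-10 + 9)(1) = -0.5 m
4–7 s: ½(9 + -3)(3) = 9 m
7–10 s: ½(-3 + -4)(3) = -10.5 m
10–16 s: ½(-4 + 3)(6) = -3 m
Net displacement = -12.5 m

-12.5 m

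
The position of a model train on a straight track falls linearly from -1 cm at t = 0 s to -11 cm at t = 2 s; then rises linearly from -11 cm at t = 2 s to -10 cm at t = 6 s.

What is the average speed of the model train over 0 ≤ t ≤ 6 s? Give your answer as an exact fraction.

11/6 cm/s

Average speed = (total path length)/(elapsed time); on a piecewise-linear x-t graph the path length is Σ|Δx|.
0–2 s: |Δx| = |-11 − -1| = 10 cm
2–6 s: |Δx| = |-10 − -11| = 1 cm
Total path = 11 cm; average speed = 11/6 = 11/6 cm/s.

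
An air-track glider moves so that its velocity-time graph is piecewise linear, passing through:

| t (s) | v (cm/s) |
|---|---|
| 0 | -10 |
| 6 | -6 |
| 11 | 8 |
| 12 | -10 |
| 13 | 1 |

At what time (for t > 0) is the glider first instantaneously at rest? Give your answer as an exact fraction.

t = 57/7 s

v changes sign on 6–11 s (from -6 to 8); the graph is linear there, so v = 0 at t = 6 + (6)·(11 − 6)/(8 − -6) = 57/7 s.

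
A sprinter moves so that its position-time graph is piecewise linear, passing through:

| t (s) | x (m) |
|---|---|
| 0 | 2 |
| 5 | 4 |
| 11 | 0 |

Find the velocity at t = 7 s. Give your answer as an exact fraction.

Velocity is the slope of the x-t graph on 5–11 s: (0 − 4)/(11 − 5) = -2/3 m/s.

-2/3 m/s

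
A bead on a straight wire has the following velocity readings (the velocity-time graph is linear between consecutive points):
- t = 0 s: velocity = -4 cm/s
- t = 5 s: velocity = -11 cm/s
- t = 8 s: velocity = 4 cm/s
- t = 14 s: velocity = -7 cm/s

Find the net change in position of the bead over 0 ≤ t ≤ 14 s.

Displacement is the signed area under the v-t curve.
0–5 s: ½(-4 + -11)(5) = -37.5 cm
5–8 s: ½(-11 + 4)(3) = -10.5 cm
8–14 s: ½(4 + -7)(6) = -9 cm
Net displacement = -57 cm

-57 cm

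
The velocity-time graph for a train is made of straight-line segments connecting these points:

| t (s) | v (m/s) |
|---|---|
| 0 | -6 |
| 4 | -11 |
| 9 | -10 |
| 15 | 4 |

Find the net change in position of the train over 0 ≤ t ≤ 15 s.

-104.5 m

Displacement is the signed area under the v-t curve.
0–4 s: ½(-6 + -11)(4) = -34 m
4–9 s: ½(-11 + -10)(5) = -52.5 m
9–15 s: ½(-10 + 4)(6) = -18 m
Net displacement = -104.5 m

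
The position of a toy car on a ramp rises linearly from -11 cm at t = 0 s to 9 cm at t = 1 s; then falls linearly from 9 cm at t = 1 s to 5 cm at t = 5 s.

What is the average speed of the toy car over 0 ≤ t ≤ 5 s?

4.8 cm/s

Average speed = (total path length)/(elapsed time); on a piecewise-linear x-t graph the path length is Σ|Δx|.
0–1 s: |Δx| = |9 − -11| = 20 cm
1–5 s: |Δx| = |5 − 9| = 4 cm
Total path = 24 cm; average speed = 24/5 = 4.8 cm/s.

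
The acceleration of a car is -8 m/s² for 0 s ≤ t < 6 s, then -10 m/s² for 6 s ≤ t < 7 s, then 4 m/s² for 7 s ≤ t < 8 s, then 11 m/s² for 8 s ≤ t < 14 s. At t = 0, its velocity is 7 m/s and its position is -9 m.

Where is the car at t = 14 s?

-290 m

On each constant-a segment, Δv = aΔt and Δx = v₀Δt + ½aΔt²; chain segment to segment.
0–6 s: v starts 7 m/s; Δx = 7·6 + ½·-8·6² = -102 m; v ends -41 m/s.
6–7 s: v starts -41 m/s; Δx = -41·1 + ½·-10·1² = -46 m; v ends -51 m/s.
7–8 s: v starts -51 m/s; Δx = -51·1 + ½·4·1² = -49 m; v ends -47 m/s.
8–14 s: v starts -47 m/s; Δx = -47·6 + ½·11·6² = -84 m; v ends 19 m/s.
x(14) = -9 + Σ Δx = -290 m.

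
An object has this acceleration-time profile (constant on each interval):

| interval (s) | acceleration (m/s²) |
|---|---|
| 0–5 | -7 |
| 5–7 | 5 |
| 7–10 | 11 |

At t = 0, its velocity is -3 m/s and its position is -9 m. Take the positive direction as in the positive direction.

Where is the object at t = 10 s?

On each constant-a segment, Δv = aΔt and Δx = v₀Δt + ½aΔt²; chain segment to segment.
0–5 s: v starts -3 m/s; Δx = -3·5 + ½·-7·5² = -102.5 m; v ends -38 m/s.
5–7 s: v starts -38 m/s; Δx = -38·2 + ½·5·2² = -66 m; v ends -28 m/s.
7–10 s: v starts -28 m/s; Δx = -28·3 + ½·11·3² = -34.5 m; v ends 5 m/s.
x(10) = -9 + Σ Δx = -212 m.

-212 m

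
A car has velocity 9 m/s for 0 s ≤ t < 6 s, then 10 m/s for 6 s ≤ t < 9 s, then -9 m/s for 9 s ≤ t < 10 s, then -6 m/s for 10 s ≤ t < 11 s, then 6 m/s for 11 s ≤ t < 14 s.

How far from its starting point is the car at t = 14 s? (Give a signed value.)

87 m

Displacement is the signed area under the v-t curve.
0–6 s: 9 × 6 = 54 m
6–9 s: 10 × 3 = 30 m
9–10 s: -9 × 1 = -9 m
10–11 s: -6 × 1 = -6 m
11–14 s: 6 × 3 = 18 m
Net displacement = 87 m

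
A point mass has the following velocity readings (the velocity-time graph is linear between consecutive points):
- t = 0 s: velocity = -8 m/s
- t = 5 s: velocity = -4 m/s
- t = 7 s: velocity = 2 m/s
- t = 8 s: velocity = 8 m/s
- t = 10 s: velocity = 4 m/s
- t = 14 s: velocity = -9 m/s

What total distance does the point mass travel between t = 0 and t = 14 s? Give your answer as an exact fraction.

Distance (not displacement) is the total path length: add the absolute areas under v-t.
0–5 s: |½(-8 + -4)(5)| = 30 m
5–7 s: v = 0 at t = 19/3 s; triangle areas 8/3 + 2/3 = 10/3 m
7–8 s: |½(2 + 8)(1)| = 5 m
8–10 s: |½(8 + 4)(2)| = 12 m
10–14 s: v = 0 at t = 146/13 s; triangle areas 32/13 + 162/13 = 194/13 m
Total distance = 2545/39 m

2545/39 m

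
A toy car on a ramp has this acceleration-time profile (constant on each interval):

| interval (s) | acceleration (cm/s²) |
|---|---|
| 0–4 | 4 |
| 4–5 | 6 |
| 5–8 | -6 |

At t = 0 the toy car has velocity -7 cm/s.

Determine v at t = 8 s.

Δv equals the area under the a-t graph; then v = v₀ + Δv.
0–4 s: 4 × 4 = 16 cm/s
4–5 s: 6 × 1 = 6 cm/s
5–8 s: -6 × 3 = -18 cm/s
Δv = 4 cm/s, so v(8) = -7 + (4) = -3 cm/s.

-3 cm/s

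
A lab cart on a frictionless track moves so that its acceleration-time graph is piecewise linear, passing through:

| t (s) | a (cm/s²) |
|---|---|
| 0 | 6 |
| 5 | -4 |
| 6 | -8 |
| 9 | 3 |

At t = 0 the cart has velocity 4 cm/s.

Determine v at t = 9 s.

Δv equals the area under the a-t graph; then v = v₀ + Δv.
0–5 s: ½(6 + -4)(5) = 5 cm/s
5–6 s: ½(-4 + -8)(1) = -6 cm/s
6–9 s: ½(-8 + 3)(3) = -7.5 cm/s
Δv = -8.5 cm/s, so v(9) = 4 + (-8.5) = -4.5 cm/s.

-4.5 cm/s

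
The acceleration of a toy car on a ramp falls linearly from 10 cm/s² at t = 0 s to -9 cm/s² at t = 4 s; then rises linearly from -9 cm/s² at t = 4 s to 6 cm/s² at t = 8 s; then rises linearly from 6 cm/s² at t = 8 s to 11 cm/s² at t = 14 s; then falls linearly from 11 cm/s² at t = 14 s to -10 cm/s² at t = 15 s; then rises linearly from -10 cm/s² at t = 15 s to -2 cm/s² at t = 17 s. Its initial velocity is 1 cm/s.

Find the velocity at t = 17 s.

Δv equals the area under the a-t graph; then v = v₀ + Δv.
0–4 s: ½(10 + -9)(4) = 2 cm/s
4–8 s: ½(-9 + 6)(4) = -6 cm/s
8–14 s: ½(6 + 11)(6) = 51 cm/s
14–15 s: ½(11 + -10)(1) = 0.5 cm/s
15–17 s: ½(-10 + -2)(2) = -12 cm/s
Δv = 35.5 cm/s, so v(17) = 1 + (35.5) = 36.5 cm/s.

36.5 cm/s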